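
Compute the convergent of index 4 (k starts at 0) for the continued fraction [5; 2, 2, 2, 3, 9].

Using pₖ = aₖpₖ₋₁ + pₖ₋₂, qₖ = aₖqₖ₋₁ + qₖ₋₂ (with p₋₁=1, p₋₂=0, q₋₁=0, q₋₂=1):
  k=0: a=5, p=5, q=1
  k=1: a=2, p=11, q=2
  k=2: a=2, p=27, q=5
  k=3: a=2, p=65, q=12
  k=4: a=3, p=222, q=41

222/41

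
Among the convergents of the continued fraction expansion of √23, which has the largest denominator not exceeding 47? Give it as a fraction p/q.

211/44

√23 = [4; 1, 3, 1, 8, …] (period length 4).
Convergents:
  p_0/q_0 = 4/1
  p_1/q_1 = 5/1
  p_2/q_2 = 19/4
  p_3/q_3 = 24/5
  p_4/q_4 = 211/44
  p_5/q_5 = 235/49
q_4 = 44 ≤ 47 < 49 = q_5, so the answer is 211/44.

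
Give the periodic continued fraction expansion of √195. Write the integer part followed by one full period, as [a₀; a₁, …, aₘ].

[13; 1, 26]

a₀ = ⌊√195⌋ = 13.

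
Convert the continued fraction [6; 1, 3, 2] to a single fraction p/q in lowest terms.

61/9

Using pₖ = aₖpₖ₋₁ + pₖ₋₂ and qₖ = aₖqₖ₋₁ + qₖ₋₂:
  k=0: a=6, p=6, q=1
  k=1: a=1, p=7, q=1
  k=2: a=3, p=27, q=4
  k=3: a=2, p=61, q=9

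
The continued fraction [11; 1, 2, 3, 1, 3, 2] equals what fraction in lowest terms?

1298/111

Fold from the inside: start with 2/1.
  3 + 1/2 = 7/2
  1 + 2/7 = 9/7
  3 + 7/9 = 34/9
  2 + 9/34 = 77/34
  1 + 34/77 = 111/77
  11 + 77/111 = 1298/111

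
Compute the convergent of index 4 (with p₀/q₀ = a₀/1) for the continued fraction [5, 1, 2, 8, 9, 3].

1295/228

Using pₖ = aₖpₖ₋₁ + pₖ₋₂, qₖ = aₖqₖ₋₁ + qₖ₋₂ (with p₋₁=1, p₋₂=0, q₋₁=0, q₋₂=1):
  k=0: a=5, p=5, q=1
  k=1: a=1, p=6, q=1
  k=2: a=2, p=17, q=3
  k=3: a=8, p=142, q=25
  k=4: a=9, p=1295, q=228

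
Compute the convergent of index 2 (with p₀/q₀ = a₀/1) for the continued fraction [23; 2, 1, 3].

70/3

Using pₖ = aₖpₖ₋₁ + pₖ₋₂, qₖ = aₖqₖ₋₁ + qₖ₋₂ (with p₋₁=1, p₋₂=0, q₋₁=0, q₋₂=1):
  k=0: a=23, p=23, q=1
  k=1: a=2, p=47, q=2
  k=2: a=1, p=70, q=3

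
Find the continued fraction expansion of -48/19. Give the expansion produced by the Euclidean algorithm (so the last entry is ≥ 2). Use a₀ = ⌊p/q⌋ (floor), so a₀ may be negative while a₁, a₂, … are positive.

[-3; 2, 9]

-48 = -3*19 + 9
19 = 2*9 + 1
9 = 9*1 + 0  (stop)
So -48/19 = [-3; 2, 9].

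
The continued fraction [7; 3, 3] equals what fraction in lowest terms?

73/10

Fold from the inside: start with 3/1.
  3 + 1/3 = 10/3
  7 + 3/10 = 73/10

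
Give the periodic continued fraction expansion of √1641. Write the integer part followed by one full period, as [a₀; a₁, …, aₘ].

a₀ = ⌊√1641⌋ = 40.
With m₀=0, d₀=1 and mₖ₊₁ = dₖaₖ − mₖ, dₖ₊₁ = (n − mₖ₊₁²)/dₖ, aₖ₊₁ = ⌊(a₀+mₖ₊₁)/dₖ₊₁⌋:
  k=1: m=40, d=41, a=1
  k=2: m=1, d=40, a=1
  k=3: m=39, d=3, a=26
  k=4: m=39, d=40, a=1
  k=5: m=1, d=41, a=1
  k=6: m=40, d=1, a=80
d=1 and a=2a₀=80 at k=6, so the next step gives (m, d) = (40, 41) again — its k=1 value — and the period has length 6.

[40; 1, 1, 26, 1, 1, 80]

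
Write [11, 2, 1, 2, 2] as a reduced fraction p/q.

216/19

Fold from the inside: start with 2/1.
  2 + 1/2 = 5/2
  1 + 2/5 = 7/5
  2 + 5/7 = 19/7
  11 + 7/19 = 216/19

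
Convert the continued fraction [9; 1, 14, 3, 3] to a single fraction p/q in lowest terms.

Fold from the inside: start with 3/1.
  3 + 1/3 = 10/3
  14 + 3/10 = 143/10
  1 + 10/143 = 153/143
  9 + 143/153 = 1520/153

1520/153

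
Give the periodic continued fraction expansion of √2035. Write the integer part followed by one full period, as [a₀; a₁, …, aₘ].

[45; 9, 90]

a₀ = ⌊√2035⌋ = 45.
With m₀=0, d₀=1 and mₖ₊₁ = dₖaₖ − mₖ, dₖ₊₁ = (n − mₖ₊₁²)/dₖ, aₖ₊₁ = ⌊(a₀+mₖ₊₁)/dₖ₊₁⌋:
  k=1: m=45, d=10, a=9
  k=2: m=45, d=1, a=90
d=1 and a=2a₀=90 at k=2, so the next step gives (m, d) = (45, 10) again — its k=1 value — and the period has length 2.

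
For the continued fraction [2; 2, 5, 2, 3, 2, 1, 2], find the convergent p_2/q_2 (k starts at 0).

27/11

Using pₖ = aₖpₖ₋₁ + pₖ₋₂, qₖ = aₖqₖ₋₁ + qₖ₋₂ (with p₋₁=1, p₋₂=0, q₋₁=0, q₋₂=1):
  k=0: a=2, p=2, q=1
  k=1: a=2, p=5, q=2
  k=2: a=5, p=27, q=11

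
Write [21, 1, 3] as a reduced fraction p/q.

87/4

Fold from the inside: start with 3/1.
  1 + 1/3 = 4/3
  21 + 3/4 = 87/4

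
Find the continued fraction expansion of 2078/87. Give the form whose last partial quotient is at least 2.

2078 = 23×87 + 77
87 = 1×77 + 10
77 = 7×10 + 7
10 = 1×7 + 3
7 = 2×3 + 1
3 = 3×1 + 0  (stop)
So 2078/87 = [23; 1, 7, 1, 2, 3].

[23; 1, 7, 1, 2, 3]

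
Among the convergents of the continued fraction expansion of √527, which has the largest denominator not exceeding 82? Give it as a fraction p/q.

528/23

√527 = [22; 1, 21, 1, 44, …] (period length 4).
Convergents:
  p_0/q_0 = 22/1
  p_1/q_1 = 23/1
  p_2/q_2 = 505/22
  p_3/q_3 = 528/23
  p_4/q_4 = 23737/1034
q_3 = 23 ≤ 82 < 1034 = q_4, so the answer is 528/23.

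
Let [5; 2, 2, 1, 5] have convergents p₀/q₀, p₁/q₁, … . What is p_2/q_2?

Using pₖ = aₖpₖ₋₁ + pₖ₋₂, qₖ = aₖqₖ₋₁ + qₖ₋₂ (with p₋₁=1, p₋₂=0, q₋₁=0, q₋₂=1):
  k=0: a=5, p=5, q=1
  k=1: a=2, p=11, q=2
  k=2: a=2, p=27, q=5

27/5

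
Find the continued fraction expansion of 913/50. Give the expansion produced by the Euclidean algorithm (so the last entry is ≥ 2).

[18; 3, 1, 5, 2]

913 = 18*50 + 13
50 = 3*13 + 11
13 = 1*11 + 2
11 = 5*2 + 1
2 = 2*1 + 0  (stop)
So 913/50 = [18; 3, 1, 5, 2].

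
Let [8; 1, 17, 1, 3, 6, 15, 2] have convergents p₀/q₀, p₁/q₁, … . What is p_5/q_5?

Using pₖ = aₖpₖ₋₁ + pₖ₋₂, qₖ = aₖqₖ₋₁ + qₖ₋₂ (with p₋₁=1, p₋₂=0, q₋₁=0, q₋₂=1):
  k=0: a=8, p=8, q=1
  k=1: a=1, p=9, q=1
  k=2: a=17, p=161, q=18
  k=3: a=1, p=170, q=19
  k=4: a=3, p=671, q=75
  k=5: a=6, p=4196, q=469

4196/469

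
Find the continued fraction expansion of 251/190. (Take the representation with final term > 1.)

251 = 1·190 + 61
190 = 3·61 + 7
61 = 8·7 + 5
7 = 1·5 + 2
5 = 2·2 + 1
2 = 2·1 + 0  (stop)
So 251/190 = [1; 3, 8, 1, 2, 2].

[1; 3, 8, 1, 2, 2]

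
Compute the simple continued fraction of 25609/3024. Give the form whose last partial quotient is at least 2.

25609 = 8·3024 + 1417
3024 = 2·1417 + 190
1417 = 7·190 + 87
190 = 2·87 + 16
87 = 5·16 + 7
16 = 2·7 + 2
7 = 3·2 + 1
2 = 2·1 + 0  (stop)
So 25609/3024 = [8; 2, 7, 2, 5, 2, 3, 2].

[8; 2, 7, 2, 5, 2, 3, 2]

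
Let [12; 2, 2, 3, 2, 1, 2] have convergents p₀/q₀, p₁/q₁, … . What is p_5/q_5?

695/56

Using pₖ = aₖpₖ₋₁ + pₖ₋₂, qₖ = aₖqₖ₋₁ + qₖ₋₂ (with p₋₁=1, p₋₂=0, q₋₁=0, q₋₂=1):
  k=0: a=12, p=12, q=1
  k=1: a=2, p=25, q=2
  k=2: a=2, p=62, q=5
  k=3: a=3, p=211, q=17
  k=4: a=2, p=484, q=39
  k=5: a=1, p=695, q=56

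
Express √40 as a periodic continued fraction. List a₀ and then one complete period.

a₀ = ⌊√40⌋ = 6.
With m₀=0, d₀=1 and mₖ₊₁ = dₖaₖ − mₖ, dₖ₊₁ = (n − mₖ₊₁²)/dₖ, aₖ₊₁ = ⌊(a₀+mₖ₊₁)/dₖ₊₁⌋:
  k=1: m=6, d=4, a=3
  k=2: m=6, d=1, a=12
d=1 and a=2a₀=12 at k=2, so the next step gives (m, d) = (6, 4) again — its k=1 value — and the period has length 2.

[6; 3, 12]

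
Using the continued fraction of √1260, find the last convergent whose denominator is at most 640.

10081/284

√1260 = [35; 2, 70, …] (period length 2).
Convergents:
  p_0/q_0 = 35/1
  p_1/q_1 = 71/2
  p_2/q_2 = 5005/141
  p_3/q_3 = 10081/284
  p_4/q_4 = 710675/20021
q_3 = 284 ≤ 640 < 20021 = q_4, so the answer is 10081/284.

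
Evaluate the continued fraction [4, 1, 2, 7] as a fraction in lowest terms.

103/22

Using pₖ = aₖpₖ₋₁ + pₖ₋₂ and qₖ = aₖqₖ₋₁ + qₖ₋₂:
  k=0: a=4, p=4, q=1
  k=1: a=1, p=5, q=1
  k=2: a=2, p=14, q=3
  k=3: a=7, p=103, q=22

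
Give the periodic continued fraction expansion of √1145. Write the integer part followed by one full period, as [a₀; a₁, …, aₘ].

[33; 1, 5, 5, 1, 66]

a₀ = ⌊√1145⌋ = 33.
With m₀=0, d₀=1 and mₖ₊₁ = dₖaₖ − mₖ, dₖ₊₁ = (n − mₖ₊₁²)/dₖ, aₖ₊₁ = ⌊(a₀+mₖ₊₁)/dₖ₊₁⌋:
  k=1: m=33, d=56, a=1
  k=2: m=23, d=11, a=5
  k=3: m=32, d=11, a=5
  k=4: m=23, d=56, a=1
  k=5: m=33, d=1, a=66
d=1 and a=2a₀=66 at k=5, so the next step gives (m, d) = (33, 56) again — its k=1 value — and the period has length 5.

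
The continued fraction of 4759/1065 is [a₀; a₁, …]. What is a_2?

4759 = 4·1065 + 499   →  a_0 = 4
1065 = 2·499 + 67   →  a_1 = 2
499 = 7·67 + 30   →  a_2 = 7

7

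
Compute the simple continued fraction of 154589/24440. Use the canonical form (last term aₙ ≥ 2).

154589 = 6·24440 + 7949
24440 = 3·7949 + 593
7949 = 13·593 + 240
593 = 2·240 + 113
240 = 2·113 + 14
113 = 8·14 + 1
14 = 14·1 + 0  (stop)
So 154589/24440 = [6; 3, 13, 2, 2, 8, 14].

[6; 3, 13, 2, 2, 8, 14]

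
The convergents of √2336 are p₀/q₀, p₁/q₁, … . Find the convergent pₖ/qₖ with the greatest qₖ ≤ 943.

√2336 = [48; 3, 96, …] (period length 2).
Convergents:
  p_0/q_0 = 48/1
  p_1/q_1 = 145/3
  p_2/q_2 = 13968/289
  p_3/q_3 = 42049/870
  p_4/q_4 = 4050672/83809
q_3 = 870 ≤ 943 < 83809 = q_4, so the answer is 42049/870.

42049/870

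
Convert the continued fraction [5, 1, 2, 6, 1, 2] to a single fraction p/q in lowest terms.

Fold from the inside: start with 2/1.
  1 + 1/2 = 3/2
  6 + 2/3 = 20/3
  2 + 3/20 = 43/20
  1 + 20/43 = 63/43
  5 + 43/63 = 358/63

358/63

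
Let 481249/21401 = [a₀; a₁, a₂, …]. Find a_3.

16

481249 = 22·21401 + 10427   →  a_0 = 22
21401 = 2·10427 + 547   →  a_1 = 2
10427 = 19·547 + 34   →  a_2 = 19
547 = 16·34 + 3   →  a_3 = 16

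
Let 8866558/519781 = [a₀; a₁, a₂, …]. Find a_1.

8866558 = 17·519781 + 30281   →  a_0 = 17
519781 = 17·30281 + 5004   →  a_1 = 17

17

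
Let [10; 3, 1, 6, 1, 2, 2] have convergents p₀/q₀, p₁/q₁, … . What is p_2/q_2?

Using pₖ = aₖpₖ₋₁ + pₖ₋₂, qₖ = aₖqₖ₋₁ + qₖ₋₂ (with p₋₁=1, p₋₂=0, q₋₁=0, q₋₂=1):
  k=0: a=10, p=10, q=1
  k=1: a=3, p=31, q=3
  k=2: a=1, p=41, q=4

41/4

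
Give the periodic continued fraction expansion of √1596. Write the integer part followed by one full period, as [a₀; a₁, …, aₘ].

a₀ = ⌊√1596⌋ = 39.
With m₀=0, d₀=1 and mₖ₊₁ = dₖaₖ − mₖ, dₖ₊₁ = (n − mₖ₊₁²)/dₖ, aₖ₊₁ = ⌊(a₀+mₖ₊₁)/dₖ₊₁⌋:
  k=1: m=39, d=75, a=1
  k=2: m=36, d=4, a=18
  k=3: m=36, d=75, a=1
  k=4: m=39, d=1, a=78
d=1 and a=2a₀=78 at k=4, so the next step gives (m, d) = (39, 75) again — its k=1 value — and the period has length 4.

[39; 1, 18, 1, 78]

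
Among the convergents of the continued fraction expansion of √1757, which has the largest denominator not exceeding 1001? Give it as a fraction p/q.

√1757 = [41; 1, 10, 1, 82, …] (period length 4).
Convergents:
  p_0/q_0 = 41/1
  p_1/q_1 = 42/1
  p_2/q_2 = 461/11
  p_3/q_3 = 503/12
  p_4/q_4 = 41707/995
  p_5/q_5 = 42210/1007
q_4 = 995 ≤ 1001 < 1007 = q_5, so the answer is 41707/995.

41707/995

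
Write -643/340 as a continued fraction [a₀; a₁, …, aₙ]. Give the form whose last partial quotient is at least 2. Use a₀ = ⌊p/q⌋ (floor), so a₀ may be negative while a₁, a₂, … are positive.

[-2; 9, 5, 3, 2]

-643 = -2*340 + 37
340 = 9*37 + 7
37 = 5*7 + 2
7 = 3*2 + 1
2 = 2*1 + 0  (stop)
So -643/340 = [-2; 9, 5, 3, 2].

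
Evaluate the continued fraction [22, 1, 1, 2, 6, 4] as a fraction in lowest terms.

Using pₖ = aₖpₖ₋₁ + pₖ₋₂ and qₖ = aₖqₖ₋₁ + qₖ₋₂:
  k=0: a=22, p=22, q=1
  k=1: a=1, p=23, q=1
  k=2: a=1, p=45, q=2
  k=3: a=2, p=113, q=5
  k=4: a=6, p=723, q=32
  k=5: a=4, p=3005, q=133

3005/133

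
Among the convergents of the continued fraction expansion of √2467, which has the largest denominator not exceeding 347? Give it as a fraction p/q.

14851/299

√2467 = [49; 1, 2, 49, 2, 1, 98, …] (period length 6).
Convergents:
  p_0/q_0 = 49/1
  p_1/q_1 = 50/1
  p_2/q_2 = 149/3
  p_3/q_3 = 7351/148
  p_4/q_4 = 14851/299
  p_5/q_5 = 22202/447
q_4 = 299 ≤ 347 < 447 = q_5, so the answer is 14851/299.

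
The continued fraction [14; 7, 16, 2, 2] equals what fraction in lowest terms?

8188/579

Fold from the inside: start with 2/1.
  2 + 1/2 = 5/2
  16 + 2/5 = 82/5
  7 + 5/82 = 579/82
  14 + 82/579 = 8188/579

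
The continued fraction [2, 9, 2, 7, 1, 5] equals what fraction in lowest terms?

Using pₖ = aₖpₖ₋₁ + pₖ₋₂ and qₖ = aₖqₖ₋₁ + qₖ₋₂:
  k=0: a=2, p=2, q=1
  k=1: a=9, p=19, q=9
  k=2: a=2, p=40, q=19
  k=3: a=7, p=299, q=142
  k=4: a=1, p=339, q=161
  k=5: a=5, p=1994, q=947

1994/947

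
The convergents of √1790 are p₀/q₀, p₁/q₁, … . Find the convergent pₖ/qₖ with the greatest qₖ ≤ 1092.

18658/441

√1790 = [42; 3, 4, 8, 4, 3, 84, …] (period length 6).
Convergents:
  p_0/q_0 = 42/1
  p_1/q_1 = 127/3
  p_2/q_2 = 550/13
  p_3/q_3 = 4527/107
  p_4/q_4 = 18658/441
  p_5/q_5 = 60501/1430
q_4 = 441 ≤ 1092 < 1430 = q_5, so the answer is 18658/441.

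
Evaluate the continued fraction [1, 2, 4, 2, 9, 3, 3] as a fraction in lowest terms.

2827/1950

Fold from the inside: start with 3/1.
  3 + 1/3 = 10/3
  9 + 3/10 = 93/10
  2 + 10/93 = 196/93
  4 + 93/196 = 877/196
  2 + 196/877 = 1950/877
  1 + 877/1950 = 2827/1950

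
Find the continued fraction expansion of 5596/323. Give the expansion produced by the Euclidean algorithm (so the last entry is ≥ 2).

5596 = 17×323 + 105
323 = 3×105 + 8
105 = 13×8 + 1
8 = 8×1 + 0  (stop)
So 5596/323 = [17; 3, 13, 8].

[17; 3, 13, 8]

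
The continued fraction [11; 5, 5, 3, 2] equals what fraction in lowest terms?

Fold from the inside: start with 2/1.
  3 + 1/2 = 7/2
  5 + 2/7 = 37/7
  5 + 7/37 = 192/37
  11 + 37/192 = 2149/192

2149/192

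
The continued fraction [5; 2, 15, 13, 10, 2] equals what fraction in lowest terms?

Using pₖ = aₖpₖ₋₁ + pₖ₋₂ and qₖ = aₖqₖ₋₁ + qₖ₋₂:
  k=0: a=5, p=5, q=1
  k=1: a=2, p=11, q=2
  k=2: a=15, p=170, q=31
  k=3: a=13, p=2221, q=405
  k=4: a=10, p=22380, q=4081
  k=5: a=2, p=46981, q=8567

46981/8567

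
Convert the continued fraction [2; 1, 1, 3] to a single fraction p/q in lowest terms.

18/7

Using pₖ = aₖpₖ₋₁ + pₖ₋₂ and qₖ = aₖqₖ₋₁ + qₖ₋₂:
  k=0: a=2, p=2, q=1
  k=1: a=1, p=3, q=1
  k=2: a=1, p=5, q=2
  k=3: a=3, p=18, q=7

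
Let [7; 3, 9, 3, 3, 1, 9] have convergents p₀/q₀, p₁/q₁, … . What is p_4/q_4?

Using pₖ = aₖpₖ₋₁ + pₖ₋₂, qₖ = aₖqₖ₋₁ + qₖ₋₂ (with p₋₁=1, p₋₂=0, q₋₁=0, q₋₂=1):
  k=0: a=7, p=7, q=1
  k=1: a=3, p=22, q=3
  k=2: a=9, p=205, q=28
  k=3: a=3, p=637, q=87
  k=4: a=3, p=2116, q=289

2116/289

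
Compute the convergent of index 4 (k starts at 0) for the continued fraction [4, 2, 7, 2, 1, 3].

210/47

Using pₖ = aₖpₖ₋₁ + pₖ₋₂, qₖ = aₖqₖ₋₁ + qₖ₋₂ (with p₋₁=1, p₋₂=0, q₋₁=0, q₋₂=1):
  k=0: a=4, p=4, q=1
  k=1: a=2, p=9, q=2
  k=2: a=7, p=67, q=15
  k=3: a=2, p=143, q=32
  k=4: a=1, p=210, q=47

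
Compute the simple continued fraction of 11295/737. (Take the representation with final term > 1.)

11295 = 15*737 + 240
737 = 3*240 + 17
240 = 14*17 + 2
17 = 8*2 + 1
2 = 2*1 + 0  (stop)
So 11295/737 = [15; 3, 14, 8, 2].

[15; 3, 14, 8, 2]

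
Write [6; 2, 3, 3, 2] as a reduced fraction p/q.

341/53

Using pₖ = aₖpₖ₋₁ + pₖ₋₂ and qₖ = aₖqₖ₋₁ + qₖ₋₂:
  k=0: a=6, p=6, q=1
  k=1: a=2, p=13, q=2
  k=2: a=3, p=45, q=7
  k=3: a=3, p=148, q=23
  k=4: a=2, p=341, q=53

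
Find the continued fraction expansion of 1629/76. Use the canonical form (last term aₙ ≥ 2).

[21; 2, 3, 3, 3]

1629 = 21×76 + 33
76 = 2×33 + 10
33 = 3×10 + 3
10 = 3×3 + 1
3 = 3×1 + 0  (stop)
So 1629/76 = [21; 2, 3, 3, 3].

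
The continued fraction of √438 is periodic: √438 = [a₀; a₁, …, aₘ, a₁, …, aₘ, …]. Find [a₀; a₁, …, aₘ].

[20; 1, 12, 1, 40]

a₀ = ⌊√438⌋ = 20.
With m₀=0, d₀=1 and mₖ₊₁ = dₖaₖ − mₖ, dₖ₊₁ = (n − mₖ₊₁²)/dₖ, aₖ₊₁ = ⌊(a₀+mₖ₊₁)/dₖ₊₁⌋:
  k=1: m=20, d=38, a=1
  k=2: m=18, d=3, a=12
  k=3: m=18, d=38, a=1
  k=4: m=20, d=1, a=40
d=1 and a=2a₀=40 at k=4, so the next step gives (m, d) = (20, 38) again — its k=1 value — and the period has length 4.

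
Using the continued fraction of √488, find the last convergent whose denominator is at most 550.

√488 = [22; 11, 44, …] (period length 2).
Convergents:
  p_0/q_0 = 22/1
  p_1/q_1 = 243/11
  p_2/q_2 = 10714/485
  p_3/q_3 = 118097/5346
q_2 = 485 ≤ 550 < 5346 = q_3, so the answer is 10714/485.

10714/485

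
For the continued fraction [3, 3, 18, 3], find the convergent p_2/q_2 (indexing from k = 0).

183/55

Using pₖ = aₖpₖ₋₁ + pₖ₋₂, qₖ = aₖqₖ₋₁ + qₖ₋₂ (with p₋₁=1, p₋₂=0, q₋₁=0, q₋₂=1):
  k=0: a=3, p=3, q=1
  k=1: a=3, p=10, q=3
  k=2: a=18, p=183, q=55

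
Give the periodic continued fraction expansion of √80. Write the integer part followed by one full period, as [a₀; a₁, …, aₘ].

[8; 1, 16]

a₀ = ⌊√80⌋ = 8.
With m₀=0, d₀=1 and mₖ₊₁ = dₖaₖ − mₖ, dₖ₊₁ = (n − mₖ₊₁²)/dₖ, aₖ₊₁ = ⌊(a₀+mₖ₊₁)/dₖ₊₁⌋:
  k=1: m=8, d=16, a=1
  k=2: m=8, d=1, a=16
d=1 and a=2a₀=16 at k=2, so the next step gives (m, d) = (8, 16) again — its k=1 value — and the period has length 2.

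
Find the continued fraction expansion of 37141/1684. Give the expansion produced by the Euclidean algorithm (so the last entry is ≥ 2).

[22; 18, 9, 3, 3]

37141 = 22·1684 + 93
1684 = 18·93 + 10
93 = 9·10 + 3
10 = 3·3 + 1
3 = 3·1 + 0  (stop)
So 37141/1684 = [22; 18, 9, 3, 3].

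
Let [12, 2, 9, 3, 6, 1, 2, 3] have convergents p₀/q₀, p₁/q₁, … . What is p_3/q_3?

Using pₖ = aₖpₖ₋₁ + pₖ₋₂, qₖ = aₖqₖ₋₁ + qₖ₋₂ (with p₋₁=1, p₋₂=0, q₋₁=0, q₋₂=1):
  k=0: a=12, p=12, q=1
  k=1: a=2, p=25, q=2
  k=2: a=9, p=237, q=19
  k=3: a=3, p=736, q=59

736/59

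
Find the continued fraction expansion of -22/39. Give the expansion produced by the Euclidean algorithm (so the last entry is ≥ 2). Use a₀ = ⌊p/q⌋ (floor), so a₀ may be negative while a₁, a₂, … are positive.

[-1; 2, 3, 2, 2]

-22 = -1×39 + 17
39 = 2×17 + 5
17 = 3×5 + 2
5 = 2×2 + 1
2 = 2×1 + 0  (stop)
So -22/39 = [-1; 2, 3, 2, 2].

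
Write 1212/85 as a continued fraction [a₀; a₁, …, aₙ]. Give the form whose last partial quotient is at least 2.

1212 = 14*85 + 22
85 = 3*22 + 19
22 = 1*19 + 3
19 = 6*3 + 1
3 = 3*1 + 0  (stop)
So 1212/85 = [14; 3, 1, 6, 3].

[14; 3, 1, 6, 3]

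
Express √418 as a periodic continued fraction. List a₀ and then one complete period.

[20; 2, 4, 20, 4, 2, 40]

a₀ = ⌊√418⌋ = 20.
With m₀=0, d₀=1 and mₖ₊₁ = dₖaₖ − mₖ, dₖ₊₁ = (n − mₖ₊₁²)/dₖ, aₖ₊₁ = ⌊(a₀+mₖ₊₁)/dₖ₊₁⌋:
  k=1: m=20, d=18, a=2
  k=2: m=16, d=9, a=4
  k=3: m=20, d=2, a=20
  k=4: m=20, d=9, a=4
  k=5: m=16, d=18, a=2
  k=6: m=20, d=1, a=40
d=1 and a=2a₀=40 at k=6, so the next step gives (m, d) = (20, 18) again — its k=1 value — and the period has length 6.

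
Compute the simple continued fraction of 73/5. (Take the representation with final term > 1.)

73 = 14*5 + 3
5 = 1*3 + 2
3 = 1*2 + 1
2 = 2*1 + 0  (stop)
So 73/5 = [14; 1, 1, 2].

[14; 1, 1, 2]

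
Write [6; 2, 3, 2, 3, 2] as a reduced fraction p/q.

811/126

Fold from the inside: start with 2/1.
  3 + 1/2 = 7/2
  2 + 2/7 = 16/7
  3 + 7/16 = 55/16
  2 + 16/55 = 126/55
  6 + 55/126 = 811/126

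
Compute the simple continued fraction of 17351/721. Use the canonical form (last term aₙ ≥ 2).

17351 = 24·721 + 47
721 = 15·47 + 16
47 = 2·16 + 15
16 = 1·15 + 1
15 = 15·1 + 0  (stop)
So 17351/721 = [24; 15, 2, 1, 15].

[24; 15, 2, 1, 15]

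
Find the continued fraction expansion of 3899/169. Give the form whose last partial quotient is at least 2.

[23; 14, 12]

3899 = 23×169 + 12
169 = 14×12 + 1
12 = 12×1 + 0  (stop)
So 3899/169 = [23; 14, 12].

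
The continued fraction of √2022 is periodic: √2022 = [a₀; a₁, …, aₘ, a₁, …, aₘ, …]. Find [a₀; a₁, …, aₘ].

[44; 1, 28, 1, 88]

a₀ = ⌊√2022⌋ = 44.
With m₀=0, d₀=1 and mₖ₊₁ = dₖaₖ − mₖ, dₖ₊₁ = (n − mₖ₊₁²)/dₖ, aₖ₊₁ = ⌊(a₀+mₖ₊₁)/dₖ₊₁⌋:
  k=1: m=44, d=86, a=1
  k=2: m=42, d=3, a=28
  k=3: m=42, d=86, a=1
  k=4: m=44, d=1, a=88
d=1 and a=2a₀=88 at k=4, so the next step gives (m, d) = (44, 86) again — its k=1 value — and the period has length 4.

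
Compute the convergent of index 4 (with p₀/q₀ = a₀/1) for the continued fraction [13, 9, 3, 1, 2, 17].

Using pₖ = aₖpₖ₋₁ + pₖ₋₂, qₖ = aₖqₖ₋₁ + qₖ₋₂ (with p₋₁=1, p₋₂=0, q₋₁=0, q₋₂=1):
  k=0: a=13, p=13, q=1
  k=1: a=9, p=118, q=9
  k=2: a=3, p=367, q=28
  k=3: a=1, p=485, q=37
  k=4: a=2, p=1337, q=102

1337/102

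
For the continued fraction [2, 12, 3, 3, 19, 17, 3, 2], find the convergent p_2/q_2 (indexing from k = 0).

Using pₖ = aₖpₖ₋₁ + pₖ₋₂, qₖ = aₖqₖ₋₁ + qₖ₋₂ (with p₋₁=1, p₋₂=0, q₋₁=0, q₋₂=1):
  k=0: a=2, p=2, q=1
  k=1: a=12, p=25, q=12
  k=2: a=3, p=77, q=37

77/37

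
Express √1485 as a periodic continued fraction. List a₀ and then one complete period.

a₀ = ⌊√1485⌋ = 38.
With m₀=0, d₀=1 and mₖ₊₁ = dₖaₖ − mₖ, dₖ₊₁ = (n − mₖ₊₁²)/dₖ, aₖ₊₁ = ⌊(a₀+mₖ₊₁)/dₖ₊₁⌋:
  k=1: m=38, d=41, a=1
  k=2: m=3, d=36, a=1
  k=3: m=33, d=11, a=6
  k=4: m=33, d=36, a=1
  k=5: m=3, d=41, a=1
  k=6: m=38, d=1, a=76
d=1 and a=2a₀=76 at k=6, so the next step gives (m, d) = (38, 41) again — its k=1 value — and the period has length 6.

[38; 1, 1, 6, 1, 1, 76]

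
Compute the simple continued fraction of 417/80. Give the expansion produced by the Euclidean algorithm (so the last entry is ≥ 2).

417 = 5×80 + 17
80 = 4×17 + 12
17 = 1×12 + 5
12 = 2×5 + 2
5 = 2×2 + 1
2 = 2×1 + 0  (stop)
So 417/80 = [5; 4, 1, 2, 2, 2].

[5; 4, 1, 2, 2, 2]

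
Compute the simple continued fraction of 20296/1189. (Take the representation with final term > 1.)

20296 = 17·1189 + 83
1189 = 14·83 + 27
83 = 3·27 + 2
27 = 13·2 + 1
2 = 2·1 + 0  (stop)
So 20296/1189 = [17; 14, 3, 13, 2].

[17; 14, 3, 13, 2]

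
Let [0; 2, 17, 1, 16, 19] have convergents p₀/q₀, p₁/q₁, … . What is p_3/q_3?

Using pₖ = aₖpₖ₋₁ + pₖ₋₂, qₖ = aₖqₖ₋₁ + qₖ₋₂ (with p₋₁=1, p₋₂=0, q₋₁=0, q₋₂=1):
  k=0: a=0, p=0, q=1
  k=1: a=2, p=1, q=2
  k=2: a=17, p=17, q=35
  k=3: a=1, p=18, q=37

18/37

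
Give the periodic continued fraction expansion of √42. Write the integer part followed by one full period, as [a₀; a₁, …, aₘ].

a₀ = ⌊√42⌋ = 6.

[6; 2, 12]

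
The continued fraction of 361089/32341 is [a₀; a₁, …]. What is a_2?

17

361089 = 11·32341 + 5338   →  a_0 = 11
32341 = 6·5338 + 313   →  a_1 = 6
5338 = 17·313 + 17   →  a_2 = 17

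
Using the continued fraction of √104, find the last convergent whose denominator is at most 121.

√104 = [10; 5, 20, …] (period length 2).
Convergents:
  p_0/q_0 = 10/1
  p_1/q_1 = 51/5
  p_2/q_2 = 1030/101
  p_3/q_3 = 5201/510
q_2 = 101 ≤ 121 < 510 = q_3, so the answer is 1030/101.

1030/101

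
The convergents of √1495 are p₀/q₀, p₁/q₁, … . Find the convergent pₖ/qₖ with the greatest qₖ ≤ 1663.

√1495 = [38; 1, 1, 1, 76, …] (period length 4).
Convergents:
  p_0/q_0 = 38/1
  p_1/q_1 = 39/1
  p_2/q_2 = 77/2
  p_3/q_3 = 116/3
  p_4/q_4 = 8893/230
  p_5/q_5 = 9009/233
  p_6/q_6 = 17902/463
  p_7/q_7 = 26911/696
  p_8/q_8 = 2063138/53359
q_7 = 696 ≤ 1663 < 53359 = q_8, so the answer is 26911/696.

26911/696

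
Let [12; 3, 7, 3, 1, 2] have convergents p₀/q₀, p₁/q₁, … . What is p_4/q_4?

Using pₖ = aₖpₖ₋₁ + pₖ₋₂, qₖ = aₖqₖ₋₁ + qₖ₋₂ (with p₋₁=1, p₋₂=0, q₋₁=0, q₋₂=1):
  k=0: a=12, p=12, q=1
  k=1: a=3, p=37, q=3
  k=2: a=7, p=271, q=22
  k=3: a=3, p=850, q=69
  k=4: a=1, p=1121, q=91

1121/91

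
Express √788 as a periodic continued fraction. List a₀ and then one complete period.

a₀ = ⌊√788⌋ = 28.

[28; 14, 56]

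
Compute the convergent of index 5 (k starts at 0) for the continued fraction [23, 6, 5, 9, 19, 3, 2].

Using pₖ = aₖpₖ₋₁ + pₖ₋₂, qₖ = aₖqₖ₋₁ + qₖ₋₂ (with p₋₁=1, p₋₂=0, q₋₁=0, q₋₂=1):
  k=0: a=23, p=23, q=1
  k=1: a=6, p=139, q=6
  k=2: a=5, p=718, q=31
  k=3: a=9, p=6601, q=285
  k=4: a=19, p=126137, q=5446
  k=5: a=3, p=385012, q=16623

385012/16623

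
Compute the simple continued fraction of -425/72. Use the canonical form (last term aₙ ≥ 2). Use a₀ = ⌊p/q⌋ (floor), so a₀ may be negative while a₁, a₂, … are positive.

[-6; 10, 3, 2]

-425 = -6*72 + 7
72 = 10*7 + 2
7 = 3*2 + 1
2 = 2*1 + 0  (stop)
So -425/72 = [-6; 10, 3, 2].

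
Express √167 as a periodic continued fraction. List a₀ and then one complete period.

a₀ = ⌊√167⌋ = 12.
With m₀=0, d₀=1 and mₖ₊₁ = dₖaₖ − mₖ, dₖ₊₁ = (n − mₖ₊₁²)/dₖ, aₖ₊₁ = ⌊(a₀+mₖ₊₁)/dₖ₊₁⌋:
  k=1: m=12, d=23, a=1
  k=2: m=11, d=2, a=11
  k=3: m=11, d=23, a=1
  k=4: m=12, d=1, a=24
d=1 and a=2a₀=24 at k=4, so the next step gives (m, d) = (12, 23) again — its k=1 value — and the period has length 4.

[12; 1, 11, 1, 24]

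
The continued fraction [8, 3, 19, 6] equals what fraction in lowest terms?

2923/351

Using pₖ = aₖpₖ₋₁ + pₖ₋₂ and qₖ = aₖqₖ₋₁ + qₖ₋₂:
  k=0: a=8, p=8, q=1
  k=1: a=3, p=25, q=3
  k=2: a=19, p=483, q=58
  k=3: a=6, p=2923, q=351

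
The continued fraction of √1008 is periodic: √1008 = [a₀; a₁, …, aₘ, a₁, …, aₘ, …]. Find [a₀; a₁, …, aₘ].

[31; 1, 2, 1, 62]

a₀ = ⌊√1008⌋ = 31.
With m₀=0, d₀=1 and mₖ₊₁ = dₖaₖ − mₖ, dₖ₊₁ = (n − mₖ₊₁²)/dₖ, aₖ₊₁ = ⌊(a₀+mₖ₊₁)/dₖ₊₁⌋:
  k=1: m=31, d=47, a=1
  k=2: m=16, d=16, a=2
  k=3: m=16, d=47, a=1
  k=4: m=31, d=1, a=62
d=1 and a=2a₀=62 at k=4, so the next step gives (m, d) = (31, 47) again — its k=1 value — and the period has length 4.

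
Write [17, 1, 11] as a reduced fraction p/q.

215/12

Fold from the inside: start with 11/1.
  1 + 1/11 = 12/11
  17 + 11/12 = 215/12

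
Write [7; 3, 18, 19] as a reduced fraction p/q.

Fold from the inside: start with 19/1.
  18 + 1/19 = 343/19
  3 + 19/343 = 1048/343
  7 + 343/1048 = 7679/1048

7679/1048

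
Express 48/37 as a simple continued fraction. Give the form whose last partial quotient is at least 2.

[1; 3, 2, 1, 3]

48 = 1·37 + 11
37 = 3·11 + 4
11 = 2·4 + 3
4 = 1·3 + 1
3 = 3·1 + 0  (stop)
So 48/37 = [1; 3, 2, 1, 3].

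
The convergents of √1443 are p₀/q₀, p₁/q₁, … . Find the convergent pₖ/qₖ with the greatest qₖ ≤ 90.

2887/76

√1443 = [37; 1, 74, …] (period length 2).
Convergents:
  p_0/q_0 = 37/1
  p_1/q_1 = 38/1
  p_2/q_2 = 2849/75
  p_3/q_3 = 2887/76
  p_4/q_4 = 216487/5699
q_3 = 76 ≤ 90 < 5699 = q_4, so the answer is 2887/76.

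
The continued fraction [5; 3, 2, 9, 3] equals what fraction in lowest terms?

1084/205

Using pₖ = aₖpₖ₋₁ + pₖ₋₂ and qₖ = aₖqₖ₋₁ + qₖ₋₂:
  k=0: a=5, p=5, q=1
  k=1: a=3, p=16, q=3
  k=2: a=2, p=37, q=7
  k=3: a=9, p=349, q=66
  k=4: a=3, p=1084, q=205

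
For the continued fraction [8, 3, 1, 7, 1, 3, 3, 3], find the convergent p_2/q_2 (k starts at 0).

33/4

Using pₖ = aₖpₖ₋₁ + pₖ₋₂, qₖ = aₖqₖ₋₁ + qₖ₋₂ (with p₋₁=1, p₋₂=0, q₋₁=0, q₋₂=1):
  k=0: a=8, p=8, q=1
  k=1: a=3, p=25, q=3
  k=2: a=1, p=33, q=4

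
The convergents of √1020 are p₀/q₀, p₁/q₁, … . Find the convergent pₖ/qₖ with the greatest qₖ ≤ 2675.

√1020 = [31; 1, 14, 1, 62, …] (period length 4).
Convergents:
  p_0/q_0 = 31/1
  p_1/q_1 = 32/1
  p_2/q_2 = 479/15
  p_3/q_3 = 511/16
  p_4/q_4 = 32161/1007
  p_5/q_5 = 32672/1023
  p_6/q_6 = 489569/15329
q_5 = 1023 ≤ 2675 < 15329 = q_6, so the answer is 32672/1023.

32672/1023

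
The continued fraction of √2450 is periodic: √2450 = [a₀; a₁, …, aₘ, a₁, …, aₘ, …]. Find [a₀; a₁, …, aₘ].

a₀ = ⌊√2450⌋ = 49.
With m₀=0, d₀=1 and mₖ₊₁ = dₖaₖ − mₖ, dₖ₊₁ = (n − mₖ₊₁²)/dₖ, aₖ₊₁ = ⌊(a₀+mₖ₊₁)/dₖ₊₁⌋:
  k=1: m=49, d=49, a=2
  k=2: m=49, d=1, a=98
d=1 and a=2a₀=98 at k=2, so the next step gives (m, d) = (49, 49) again — its k=1 value — and the period has length 2.

[49; 2, 98]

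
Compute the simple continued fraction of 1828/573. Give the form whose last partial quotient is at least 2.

1828 = 3×573 + 109
573 = 5×109 + 28
109 = 3×28 + 25
28 = 1×25 + 3
25 = 8×3 + 1
3 = 3×1 + 0  (stop)
So 1828/573 = [3; 5, 3, 1, 8, 3].

[3; 5, 3, 1, 8, 3]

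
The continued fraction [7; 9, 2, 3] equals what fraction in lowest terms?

469/66

Fold from the inside: start with 3/1.
  2 + 1/3 = 7/3
  9 + 3/7 = 66/7
  7 + 7/66 = 469/66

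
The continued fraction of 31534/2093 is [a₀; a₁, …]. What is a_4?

1

31534 = 15·2093 + 139   →  a_0 = 15
2093 = 15·139 + 8   →  a_1 = 15
139 = 17·8 + 3   →  a_2 = 17
8 = 2·3 + 2   →  a_3 = 2
3 = 1·2 + 1   →  a_4 = 1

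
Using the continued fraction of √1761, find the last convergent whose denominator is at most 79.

1175/28

√1761 = [41; 1, 26, 1, 82, …] (period length 4).
Convergents:
  p_0/q_0 = 41/1
  p_1/q_1 = 42/1
  p_2/q_2 = 1133/27
  p_3/q_3 = 1175/28
  p_4/q_4 = 97483/2323
q_3 = 28 ≤ 79 < 2323 = q_4, so the answer is 1175/28.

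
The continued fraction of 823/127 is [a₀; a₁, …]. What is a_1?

2

823 = 6·127 + 61   →  a_0 = 6
127 = 2·61 + 5   →  a_1 = 2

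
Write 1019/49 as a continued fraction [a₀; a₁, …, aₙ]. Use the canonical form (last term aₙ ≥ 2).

1019 = 20*49 + 39
49 = 1*39 + 10
39 = 3*10 + 9
10 = 1*9 + 1
9 = 9*1 + 0  (stop)
So 1019/49 = [20; 1, 3, 1, 9].

[20; 1, 3, 1, 9]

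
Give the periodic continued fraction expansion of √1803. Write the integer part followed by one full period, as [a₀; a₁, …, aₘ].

a₀ = ⌊√1803⌋ = 42.
With m₀=0, d₀=1 and mₖ₊₁ = dₖaₖ − mₖ, dₖ₊₁ = (n − mₖ₊₁²)/dₖ, aₖ₊₁ = ⌊(a₀+mₖ₊₁)/dₖ₊₁⌋:
  k=1: m=42, d=39, a=2
  k=2: m=36, d=13, a=6
  k=3: m=42, d=3, a=28
  k=4: m=42, d=13, a=6
  k=5: m=36, d=39, a=2
  k=6: m=42, d=1, a=84
d=1 and a=2a₀=84 at k=6, so the next step gives (m, d) = (42, 39) again — its k=1 value — and the period has length 6.

[42; 2, 6, 28, 6, 2, 84]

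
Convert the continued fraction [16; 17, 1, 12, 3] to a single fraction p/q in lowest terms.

11512/717

Using pₖ = aₖpₖ₋₁ + pₖ₋₂ and qₖ = aₖqₖ₋₁ + qₖ₋₂:
  k=0: a=16, p=16, q=1
  k=1: a=17, p=273, q=17
  k=2: a=1, p=289, q=18
  k=3: a=12, p=3741, q=233
  k=4: a=3, p=11512, q=717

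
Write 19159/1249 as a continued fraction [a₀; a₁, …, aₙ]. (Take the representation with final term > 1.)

[15; 2, 1, 17, 2, 3, 3]

19159 = 15*1249 + 424
1249 = 2*424 + 401
424 = 1*401 + 23
401 = 17*23 + 10
23 = 2*10 + 3
10 = 3*3 + 1
3 = 3*1 + 0  (stop)
So 19159/1249 = [15; 2, 1, 17, 2, 3, 3].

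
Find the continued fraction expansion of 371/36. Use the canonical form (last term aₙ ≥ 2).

371 = 10×36 + 11
36 = 3×11 + 3
11 = 3×3 + 2
3 = 1×2 + 1
2 = 2×1 + 0  (stop)
So 371/36 = [10; 3, 3, 1, 2].

[10; 3, 3, 1, 2]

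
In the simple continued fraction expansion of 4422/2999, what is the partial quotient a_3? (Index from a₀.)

3

4422 = 1·2999 + 1423   →  a_0 = 1
2999 = 2·1423 + 153   →  a_1 = 2
1423 = 9·153 + 46   →  a_2 = 9
153 = 3·46 + 15   →  a_3 = 3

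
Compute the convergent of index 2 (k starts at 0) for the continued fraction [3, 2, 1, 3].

Using pₖ = aₖpₖ₋₁ + pₖ₋₂, qₖ = aₖqₖ₋₁ + qₖ₋₂ (with p₋₁=1, p₋₂=0, q₋₁=0, q₋₂=1):
  k=0: a=3, p=3, q=1
  k=1: a=2, p=7, q=2
  k=2: a=1, p=10, q=3

10/3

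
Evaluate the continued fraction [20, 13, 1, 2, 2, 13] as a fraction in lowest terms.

Using pₖ = aₖpₖ₋₁ + pₖ₋₂ and qₖ = aₖqₖ₋₁ + qₖ₋₂:
  k=0: a=20, p=20, q=1
  k=1: a=13, p=261, q=13
  k=2: a=1, p=281, q=14
  k=3: a=2, p=823, q=41
  k=4: a=2, p=1927, q=96
  k=5: a=13, p=25874, q=1289

25874/1289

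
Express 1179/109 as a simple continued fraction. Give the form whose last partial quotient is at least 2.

[10; 1, 4, 2, 4, 2]

1179 = 10×109 + 89
109 = 1×89 + 20
89 = 4×20 + 9
20 = 2×9 + 2
9 = 4×2 + 1
2 = 2×1 + 0  (stop)
So 1179/109 = [10; 1, 4, 2, 4, 2].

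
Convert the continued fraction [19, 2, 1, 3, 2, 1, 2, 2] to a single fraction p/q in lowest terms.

4453/230

Using pₖ = aₖpₖ₋₁ + pₖ₋₂ and qₖ = aₖqₖ₋₁ + qₖ₋₂:
  k=0: a=19, p=19, q=1
  k=1: a=2, p=39, q=2
  k=2: a=1, p=58, q=3
  k=3: a=3, p=213, q=11
  k=4: a=2, p=484, q=25
  k=5: a=1, p=697, q=36
  k=6: a=2, p=1878, q=97
  k=7: a=2, p=4453, q=230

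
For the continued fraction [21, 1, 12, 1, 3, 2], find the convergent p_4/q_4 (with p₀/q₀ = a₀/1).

1206/55

Using pₖ = aₖpₖ₋₁ + pₖ₋₂, qₖ = aₖqₖ₋₁ + qₖ₋₂ (with p₋₁=1, p₋₂=0, q₋₁=0, q₋₂=1):
  k=0: a=21, p=21, q=1
  k=1: a=1, p=22, q=1
  k=2: a=12, p=285, q=13
  k=3: a=1, p=307, q=14
  k=4: a=3, p=1206, q=55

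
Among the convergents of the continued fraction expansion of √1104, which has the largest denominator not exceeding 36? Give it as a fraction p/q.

731/22

√1104 = [33; 4, 2, 2, 2, 4, 66, …] (period length 6).
Convergents:
  p_0/q_0 = 33/1
  p_1/q_1 = 133/4
  p_2/q_2 = 299/9
  p_3/q_3 = 731/22
  p_4/q_4 = 1761/53
q_3 = 22 ≤ 36 < 53 = q_4, so the answer is 731/22.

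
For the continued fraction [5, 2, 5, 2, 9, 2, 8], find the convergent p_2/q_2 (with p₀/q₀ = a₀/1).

Using pₖ = aₖpₖ₋₁ + pₖ₋₂, qₖ = aₖqₖ₋₁ + qₖ₋₂ (with p₋₁=1, p₋₂=0, q₋₁=0, q₋₂=1):
  k=0: a=5, p=5, q=1
  k=1: a=2, p=11, q=2
  k=2: a=5, p=60, q=11

60/11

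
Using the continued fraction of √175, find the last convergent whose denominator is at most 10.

√175 = [13; 4, 2, 1, 2, 4, 26, …] (period length 6).
Convergents:
  p_0/q_0 = 13/1
  p_1/q_1 = 53/4
  p_2/q_2 = 119/9
  p_3/q_3 = 172/13
q_2 = 9 ≤ 10 < 13 = q_3, so the answer is 119/9.

119/9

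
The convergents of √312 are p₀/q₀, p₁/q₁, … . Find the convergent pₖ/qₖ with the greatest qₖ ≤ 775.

√312 = [17; 1, 1, 1, 34, …] (period length 4).
Convergents:
  p_0/q_0 = 17/1
  p_1/q_1 = 18/1
  p_2/q_2 = 35/2
  p_3/q_3 = 53/3
  p_4/q_4 = 1837/104
  p_5/q_5 = 1890/107
  p_6/q_6 = 3727/211
  p_7/q_7 = 5617/318
  p_8/q_8 = 194705/11023
q_7 = 318 ≤ 775 < 11023 = q_8, so the answer is 5617/318.

5617/318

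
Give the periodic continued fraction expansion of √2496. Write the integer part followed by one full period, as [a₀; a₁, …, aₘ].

a₀ = ⌊√2496⌋ = 49.
With m₀=0, d₀=1 and mₖ₊₁ = dₖaₖ − mₖ, dₖ₊₁ = (n − mₖ₊₁²)/dₖ, aₖ₊₁ = ⌊(a₀+mₖ₊₁)/dₖ₊₁⌋:
  k=1: m=49, d=95, a=1
  k=2: m=46, d=4, a=23
  k=3: m=46, d=95, a=1
  k=4: m=49, d=1, a=98
d=1 and a=2a₀=98 at k=4, so the next step gives (m, d) = (49, 95) again — its k=1 value — and the period has length 4.

[49; 1, 23, 1, 98]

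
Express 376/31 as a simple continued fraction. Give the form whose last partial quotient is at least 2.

376 = 12×31 + 4
31 = 7×4 + 3
4 = 1×3 + 1
3 = 3×1 + 0  (stop)
So 376/31 = [12; 7, 1, 3].

[12; 7, 1, 3]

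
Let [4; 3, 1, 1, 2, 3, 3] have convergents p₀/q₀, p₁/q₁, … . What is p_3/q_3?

Using pₖ = aₖpₖ₋₁ + pₖ₋₂, qₖ = aₖqₖ₋₁ + qₖ₋₂ (with p₋₁=1, p₋₂=0, q₋₁=0, q₋₂=1):
  k=0: a=4, p=4, q=1
  k=1: a=3, p=13, q=3
  k=2: a=1, p=17, q=4
  k=3: a=1, p=30, q=7

30/7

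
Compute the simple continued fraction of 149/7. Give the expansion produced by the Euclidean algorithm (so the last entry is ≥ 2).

149 = 21*7 + 2
7 = 3*2 + 1
2 = 2*1 + 0  (stop)
So 149/7 = [21; 3, 2].

[21; 3, 2]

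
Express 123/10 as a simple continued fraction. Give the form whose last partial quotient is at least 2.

[12; 3, 3]

123 = 12·10 + 3
10 = 3·3 + 1
3 = 3·1 + 0  (stop)
So 123/10 = [12; 3, 3].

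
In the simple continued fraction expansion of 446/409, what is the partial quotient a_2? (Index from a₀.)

18

446 = 1·409 + 37   →  a_0 = 1
409 = 11·37 + 2   →  a_1 = 11
37 = 18·2 + 1   →  a_2 = 18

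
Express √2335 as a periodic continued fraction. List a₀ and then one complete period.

[48; 3, 9, 3, 96]

a₀ = ⌊√2335⌋ = 48.
With m₀=0, d₀=1 and mₖ₊₁ = dₖaₖ − mₖ, dₖ₊₁ = (n − mₖ₊₁²)/dₖ, aₖ₊₁ = ⌊(a₀+mₖ₊₁)/dₖ₊₁⌋:
  k=1: m=48, d=31, a=3
  k=2: m=45, d=10, a=9
  k=3: m=45, d=31, a=3
  k=4: m=48, d=1, a=96
d=1 and a=2a₀=96 at k=4, so the next step gives (m, d) = (48, 31) again — its k=1 value — and the period has length 4.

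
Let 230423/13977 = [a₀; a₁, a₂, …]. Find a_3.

5

230423 = 16·13977 + 6791   →  a_0 = 16
13977 = 2·6791 + 395   →  a_1 = 2
6791 = 17·395 + 76   →  a_2 = 17
395 = 5·76 + 15   →  a_3 = 5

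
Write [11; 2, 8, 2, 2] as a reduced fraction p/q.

1021/89

Fold from the inside: start with 2/1.
  2 + 1/2 = 5/2
  8 + 2/5 = 42/5
  2 + 5/42 = 89/42
  11 + 42/89 = 1021/89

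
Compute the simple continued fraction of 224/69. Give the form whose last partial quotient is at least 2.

224 = 3·69 + 17
69 = 4·17 + 1
17 = 17·1 + 0  (stop)
So 224/69 = [3; 4, 17].

[3; 4, 17]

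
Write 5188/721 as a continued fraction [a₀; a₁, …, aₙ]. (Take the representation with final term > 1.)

[7; 5, 8, 1, 4, 3]

5188 = 7·721 + 141
721 = 5·141 + 16
141 = 8·16 + 13
16 = 1·13 + 3
13 = 4·3 + 1
3 = 3·1 + 0  (stop)
So 5188/721 = [7; 5, 8, 1, 4, 3].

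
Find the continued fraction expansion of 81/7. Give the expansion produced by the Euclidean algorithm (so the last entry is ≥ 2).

81 = 11·7 + 4
7 = 1·4 + 3
4 = 1·3 + 1
3 = 3·1 + 0  (stop)
So 81/7 = [11; 1, 1, 3].

[11; 1, 1, 3]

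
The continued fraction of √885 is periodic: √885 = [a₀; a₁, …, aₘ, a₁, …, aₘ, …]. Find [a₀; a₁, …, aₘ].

[29; 1, 2, 1, 58]

a₀ = ⌊√885⌋ = 29.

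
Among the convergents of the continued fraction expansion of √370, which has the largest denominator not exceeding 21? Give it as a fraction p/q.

327/17

√370 = [19; 4, 4, 38, …] (period length 3).
Convergents:
  p_0/q_0 = 19/1
  p_1/q_1 = 77/4
  p_2/q_2 = 327/17
  p_3/q_3 = 12503/650
q_2 = 17 ≤ 21 < 650 = q_3, so the answer is 327/17.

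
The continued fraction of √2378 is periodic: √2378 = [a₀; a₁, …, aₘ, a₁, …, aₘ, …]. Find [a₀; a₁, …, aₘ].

[48; 1, 3, 3, 1, 96]

a₀ = ⌊√2378⌋ = 48.
With m₀=0, d₀=1 and mₖ₊₁ = dₖaₖ − mₖ, dₖ₊₁ = (n − mₖ₊₁²)/dₖ, aₖ₊₁ = ⌊(a₀+mₖ₊₁)/dₖ₊₁⌋:
  k=1: m=48, d=74, a=1
  k=2: m=26, d=23, a=3
  k=3: m=43, d=23, a=3
  k=4: m=26, d=74, a=1
  k=5: m=48, d=1, a=96
d=1 and a=2a₀=96 at k=5, so the next step gives (m, d) = (48, 74) again — its k=1 value — and the period has length 5.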